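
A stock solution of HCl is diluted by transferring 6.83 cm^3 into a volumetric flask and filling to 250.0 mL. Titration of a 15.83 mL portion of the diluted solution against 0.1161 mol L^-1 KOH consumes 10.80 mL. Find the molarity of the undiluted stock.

n(KOH) = 0.1161 x 0.01080 = 0.001254 mol.
n(HCl) in the aliquot = 0.001254 mol.
[diluted HCl] = 0.001254 / 0.01583 = 0.07921 M.
Dilution factor = 250.0/6.830 = 36.60, so [stock] = 0.07921 x 36.60 = 2.90 M.

2.90 M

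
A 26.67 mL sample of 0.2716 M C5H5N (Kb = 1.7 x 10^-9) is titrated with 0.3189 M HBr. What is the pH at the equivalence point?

n(C5H5N) = 0.2716 x 0.02667 = 0.007244 mol; V(HBr) at equivalence = 0.007244/0.3189 = 0.02271 L.
At equivalence the base is fully converted to C5H5NH+; total volume = 0.04938 L, so [C5H5NH+] = 0.007244/0.04938 = 0.1467 M.
Ka(C5H5NH+) = Kw/Kb = 1.0e-14 / 1.7 x 10^-9 = 5.88e-6.
[H^+] = sqrt(Ka x [C5H5NH+]) = sqrt(5.88e-6 x 0.1467) = 0.000929 M.
pH = -log(0.000929) = 3.03.

3.03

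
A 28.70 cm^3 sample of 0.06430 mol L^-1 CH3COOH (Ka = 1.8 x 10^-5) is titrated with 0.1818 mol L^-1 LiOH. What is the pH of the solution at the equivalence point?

n(CH3COOH) = 0.06430 x 0.02870 = 0.001845 mol; V(LiOH) at equivalence = 0.001845/0.1818 = 0.01015 L.
At equivalence all the acid is converted to CH3COO-; total volume = 0.02870 + 0.01015 = 0.03885 L, so [CH3COO-] = 0.001845/0.03885 = 0.04750 M.
Kb = Kw/Ka = 1.0e-14 / 1.8 x 10^-5 = 5.56e-10.
[OH^-] = sqrt(Kb x [CH3COO-]) = sqrt(5.56e-10 x 0.04750) = 5.14e-6 M.
pOH = 5.29, so pH = 14.00 - 5.29 = 8.71.

8.71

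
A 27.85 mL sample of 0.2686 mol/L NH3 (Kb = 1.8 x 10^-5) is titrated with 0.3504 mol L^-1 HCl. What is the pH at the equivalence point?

5.04

n(NH3) = 0.2686 x 0.02785 = 0.007481 mol; V(HCl) at equivalence = 0.007481/0.3504 = 0.02135 L.
At equivalence the base is fully converted to NH4+; total volume = 0.04920 L, so [NH4+] = 0.007481/0.04920 = 0.1520 M.
Ka(NH4+) = Kw/Kb = 1.0e-14 / 1.8 x 10^-5 = 5.56e-10.
[H^+] = sqrt(Ka x [NH4+]) = sqrt(5.56e-10 x 0.1520) = 9.19e-6 M.
pH = -log(9.19e-6) = 5.04.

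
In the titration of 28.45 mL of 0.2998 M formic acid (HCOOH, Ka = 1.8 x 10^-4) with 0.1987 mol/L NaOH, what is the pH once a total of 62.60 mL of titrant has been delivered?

n(acid) = 0.2998 x 0.02845 = 0.008529 mol; n(NaOH) added = 0.1987 x 0.06260 = 0.01244 mol.
Base is in excess by 0.01244 - 0.008529 = 0.003909 mol in a total volume of 0.09105 L.
[OH^-] = 0.003909/0.09105 = 0.04294 M, so pOH = 1.37 and pH = 14.00 - 1.37 = 12.63.

12.63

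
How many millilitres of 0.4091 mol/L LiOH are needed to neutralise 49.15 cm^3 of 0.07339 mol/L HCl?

8.82 mL

n(HCl) = 0.07339 mol/L x 0.04915 L = 0.003607 mol.
At equivalence n(LiOH) = n(HCl) = 0.003607 mol.
V(LiOH) = 0.003607 / 0.4091 = 0.008817 L = 8.82 mL.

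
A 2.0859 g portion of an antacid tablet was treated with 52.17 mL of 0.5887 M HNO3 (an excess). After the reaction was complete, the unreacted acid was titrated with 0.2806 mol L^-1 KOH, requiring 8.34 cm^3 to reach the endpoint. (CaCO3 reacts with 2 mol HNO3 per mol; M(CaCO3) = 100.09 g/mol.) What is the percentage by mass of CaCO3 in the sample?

68.1%

Total n(HNO3) added = 0.5887 x 0.05217 = 0.03071 mol.
n(KOH) used = 0.2806 x 0.008340 = 0.002340 mol, which equals the excess n(HNO3).
So n(HNO3) consumed by the sample = 0.03071 - 0.002340 = 0.02837 mol.
n(CaCO3) = 0.02837 / 2 = 0.01419 mol.
mass CaCO3 = 0.01419 x 100.09 = 1.420 g, so %CaCO3 = 1.420/2.0859 x 100 = 68.1%.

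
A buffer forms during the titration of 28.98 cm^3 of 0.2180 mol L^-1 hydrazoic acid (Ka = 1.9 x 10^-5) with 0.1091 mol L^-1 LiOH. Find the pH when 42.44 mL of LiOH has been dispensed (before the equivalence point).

5.16

Initial n(HN3) = 0.2180 x 0.02898 = 0.006318 mol.
n(LiOH) added = 0.1091 x 0.04244 = 0.004630 mol, converting that many moles of HN3 to N3-.
Remaining n(HN3) = 0.001687 mol; n(N3-) = 0.004630 mol.
By Henderson-Hasselbalch, pH = pKa + log([A^-]/[HA]) = 4.72 + log(0.004630/0.001687) = 4.72 + (+0.44) = 5.16.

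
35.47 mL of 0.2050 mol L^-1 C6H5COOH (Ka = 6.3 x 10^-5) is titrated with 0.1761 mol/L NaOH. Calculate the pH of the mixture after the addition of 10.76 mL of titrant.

Initial n(C6H5COOH) = 0.2050 x 0.03547 = 0.007271 mol.
n(NaOH) added = 0.1761 x 0.01076 = 0.001895 mol, converting that many moles of C6H5COOH to C6H5COO-.
Remaining n(C6H5COOH) = 0.005377 mol; n(C6H5COO-) = 0.001895 mol.
By Henderson-Hasselbalch, pH = pKa + log([A^-]/[HA]) = 4.20 + log(0.001895/0.005377) = 4.20 + (-0.45) = 3.75.

3.75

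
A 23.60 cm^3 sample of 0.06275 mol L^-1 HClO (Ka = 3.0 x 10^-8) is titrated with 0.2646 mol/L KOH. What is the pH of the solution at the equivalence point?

10.11

n(HClO) = 0.06275 x 0.02360 = 0.001481 mol; V(KOH) at equivalence = 0.001481/0.2646 = 0.005597 L.
At equivalence all the acid is converted to ClO-; total volume = 0.02360 + 0.005597 = 0.02920 L, so [ClO-] = 0.001481/0.02920 = 0.05072 M.
Kb = Kw/Ka = 1.0e-14 / 3.0 x 10^-8 = 3.33e-7.
[OH^-] = sqrt(Kb x [ClO-]) = sqrt(3.33e-7 x 0.05072) = 0.000130 M.
pOH = 3.89, so pH = 14.00 - 3.89 = 10.11.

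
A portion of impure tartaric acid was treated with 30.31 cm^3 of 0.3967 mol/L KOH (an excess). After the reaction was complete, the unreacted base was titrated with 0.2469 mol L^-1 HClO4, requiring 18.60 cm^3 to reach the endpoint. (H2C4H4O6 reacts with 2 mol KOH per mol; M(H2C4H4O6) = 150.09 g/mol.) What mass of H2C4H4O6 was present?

0.558 g

Total n(KOH) added = 0.3967 x 0.03031 = 0.01202 mol.
n(HClO4) used = 0.2469 x 0.01860 = 0.004592 mol, which equals the excess n(KOH).
So n(KOH) consumed by the sample = 0.01202 - 0.004592 = 0.007432 mol.
n(H2C4H4O6) = 0.007432 / 2 = 0.003716 mol.
mass = 0.003716 mol x 150.09 g/mol = 0.558 g.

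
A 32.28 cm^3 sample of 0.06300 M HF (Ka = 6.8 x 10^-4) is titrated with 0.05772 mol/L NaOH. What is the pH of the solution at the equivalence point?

7.82

n(HF) = 0.06300 x 0.03228 = 0.002034 mol; V(NaOH) at equivalence = 0.002034/0.05772 = 0.03523 L.
At equivalence all the acid is converted to F-; total volume = 0.03228 + 0.03523 = 0.06751 L, so [F-] = 0.002034/0.06751 = 0.03012 M.
Kb = Kw/Ka = 1.0e-14 / 6.8 x 10^-4 = 1.47e-11.
[OH^-] = sqrt(Kb x [F-]) = sqrt(1.47e-11 x 0.03012) = 6.66e-7 M.
pOH = 6.18, so pH = 14.00 - 6.18 = 7.82.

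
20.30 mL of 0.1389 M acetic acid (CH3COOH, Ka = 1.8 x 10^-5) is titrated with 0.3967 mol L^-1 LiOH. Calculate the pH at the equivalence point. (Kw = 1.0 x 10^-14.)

n(CH3COOH) = 0.1389 x 0.02030 = 0.002820 mol; V(LiOH) at equivalence = 0.002820/0.3967 = 0.007108 L.
At equivalence all the acid is converted to CH3COO-; total volume = 0.02030 + 0.007108 = 0.02741 L, so [CH3COO-] = 0.002820/0.02741 = 0.1029 M.
Kb = Kw/Ka = 1.0e-14 / 1.8 x 10^-5 = 5.56e-10.
[OH^-] = sqrt(Kb x [CH3COO-]) = sqrt(5.56e-10 x 0.1029) = 7.56e-6 M.
pOH = 5.12, so pH = 14.00 - 5.12 = 8.88.

8.88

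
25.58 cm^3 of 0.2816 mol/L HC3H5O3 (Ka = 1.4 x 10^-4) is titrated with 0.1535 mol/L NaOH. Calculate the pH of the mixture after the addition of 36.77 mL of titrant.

4.41

Initial n(HC3H5O3) = 0.2816 x 0.02558 = 0.007203 mol.
n(NaOH) added = 0.1535 x 0.03677 = 0.005644 mol, converting that many moles of HC3H5O3 to C3H5O3-.
Remaining n(HC3H5O3) = 0.001559 mol; n(C3H5O3-) = 0.005644 mol.
By Henderson-Hasselbalch, pH = pKa + log([A^-]/[HA]) = 3.85 + log(0.005644/0.001559) = 3.85 + (+0.56) = 4.41.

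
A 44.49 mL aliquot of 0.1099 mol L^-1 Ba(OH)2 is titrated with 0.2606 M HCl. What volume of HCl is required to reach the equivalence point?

n(Ba(OH)2) = 0.1099 mol/L x 0.04449 L = 0.004889 mol.
The neutralisation is 1 Ba(OH)2 : 2 HCl, so n(HCl) = 0.004889 x 2/1 = 0.009779 mol.
V(HCl) = 0.009779 / 0.2606 = 0.03752 L = 37.5 mL.

37.5 mL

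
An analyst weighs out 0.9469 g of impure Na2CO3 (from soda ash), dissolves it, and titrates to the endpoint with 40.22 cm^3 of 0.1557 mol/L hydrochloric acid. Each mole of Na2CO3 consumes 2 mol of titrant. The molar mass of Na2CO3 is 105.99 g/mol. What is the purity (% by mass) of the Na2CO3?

n(HCl) = 0.1557 x 0.04022 = 0.006262 mol.
n(Na2CO3) = 0.006262 / 2 = 0.003131 mol.
mass of Na2CO3 = 0.003131 x 105.99 = 0.3319 g.
% purity = 0.3319 / 0.9469 x 100 = 35.0%.

35.0%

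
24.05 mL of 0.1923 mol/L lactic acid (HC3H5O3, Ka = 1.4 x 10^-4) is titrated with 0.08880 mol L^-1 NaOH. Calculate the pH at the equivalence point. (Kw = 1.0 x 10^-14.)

8.32

n(HC3H5O3) = 0.1923 x 0.02405 = 0.004625 mol; V(NaOH) at equivalence = 0.004625/0.08880 = 0.05208 L.
At equivalence all the acid is converted to C3H5O3-; total volume = 0.02405 + 0.05208 = 0.07613 L, so [C3H5O3-] = 0.004625/0.07613 = 0.06075 M.
Kb = Kw/Ka = 1.0e-14 / 1.4 x 10^-4 = 7.14e-11.
[OH^-] = sqrt(Kb x [C3H5O3-]) = sqrt(7.14e-11 x 0.06075) = 2.08e-6 M.
pOH = 5.68, so pH = 14.00 - 5.68 = 8.32.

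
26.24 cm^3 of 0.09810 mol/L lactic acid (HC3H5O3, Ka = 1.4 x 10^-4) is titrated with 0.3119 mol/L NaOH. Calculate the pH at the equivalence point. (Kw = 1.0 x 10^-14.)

n(HC3H5O3) = 0.09810 x 0.02624 = 0.002574 mol; V(NaOH) at equivalence = 0.002574/0.3119 = 0.008253 L.
At equivalence all the acid is converted to C3H5O3-; total volume = 0.02624 + 0.008253 = 0.03449 L, so [C3H5O3-] = 0.002574/0.03449 = 0.07463 M.
Kb = Kw/Ka = 1.0e-14 / 1.4 x 10^-4 = 7.14e-11.
[OH^-] = sqrt(Kb x [C3H5O3-]) = sqrt(7.14e-11 x 0.07463) = 2.31e-6 M.
pOH = 5.64, so pH = 14.00 - 5.64 = 8.36.

8.36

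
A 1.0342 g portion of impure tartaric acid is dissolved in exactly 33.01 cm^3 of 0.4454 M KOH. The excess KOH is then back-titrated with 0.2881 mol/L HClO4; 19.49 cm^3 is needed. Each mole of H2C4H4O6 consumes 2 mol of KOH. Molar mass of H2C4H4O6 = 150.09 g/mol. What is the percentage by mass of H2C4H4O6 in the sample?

65.9%

Total n(KOH) added = 0.4454 x 0.03301 = 0.01470 mol.
n(HClO4) used = 0.2881 x 0.01949 = 0.005615 mol, which equals the excess n(KOH).
So n(KOH) consumed by the sample = 0.01470 - 0.005615 = 0.009088 mol.
n(H2C4H4O6) = 0.009088 / 2 = 0.004544 mol.
mass H2C4H4O6 = 0.004544 x 150.09 = 0.6820 g, so %H2C4H4O6 = 0.6820/1.0342 x 100 = 65.9%.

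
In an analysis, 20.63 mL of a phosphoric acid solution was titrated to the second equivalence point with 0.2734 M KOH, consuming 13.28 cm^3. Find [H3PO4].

n(KOH) = 0.2734 x 0.01328 = 0.003631 mol.
At the second equivalence point, 2 mol OH^- react per mol H3PO4, so n(H3PO4) = 0.003631 / 2 = 0.001815 mol.
[H3PO4] = 0.001815 / 0.02063 L = 0.0880 M.

0.0880 M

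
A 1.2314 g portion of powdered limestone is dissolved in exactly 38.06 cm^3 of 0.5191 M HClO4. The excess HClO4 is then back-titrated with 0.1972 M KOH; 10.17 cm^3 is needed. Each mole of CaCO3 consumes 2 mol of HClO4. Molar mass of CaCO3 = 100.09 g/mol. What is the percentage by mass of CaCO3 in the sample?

72.1%

Total n(HClO4) added = 0.5191 x 0.03806 = 0.01976 mol.
n(KOH) used = 0.1972 x 0.01017 = 0.002006 mol, which equals the excess n(HClO4).
So n(HClO4) consumed by the sample = 0.01976 - 0.002006 = 0.01775 mol.
n(CaCO3) = 0.01775 / 2 = 0.008876 mol.
mass CaCO3 = 0.008876 x 100.09 = 0.8884 g, so %CaCO3 = 0.8884/1.2314 x 100 = 72.1%.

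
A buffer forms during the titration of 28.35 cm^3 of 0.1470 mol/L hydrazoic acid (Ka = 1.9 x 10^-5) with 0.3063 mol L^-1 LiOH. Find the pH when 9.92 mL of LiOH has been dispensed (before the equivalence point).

5.15

Initial n(HN3) = 0.1470 x 0.02835 = 0.004167 mol.
n(LiOH) added = 0.3063 x 0.009920 = 0.003038 mol, converting that many moles of HN3 to N3-.
Remaining n(HN3) = 0.001129 mol; n(N3-) = 0.003038 mol.
By Henderson-Hasselbalch, pH = pKa + log([A^-]/[HA]) = 4.72 + log(0.003038/0.001129) = 4.72 + (+0.43) = 5.15.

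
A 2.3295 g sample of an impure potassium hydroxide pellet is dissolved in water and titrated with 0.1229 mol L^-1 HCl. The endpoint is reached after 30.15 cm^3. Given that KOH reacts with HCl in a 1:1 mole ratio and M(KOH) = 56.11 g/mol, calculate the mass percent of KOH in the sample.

n(HCl) = 0.1229 x 0.03015 = 0.003705 mol.
n(KOH) = 0.003705 / 1 = 0.003705 mol.
mass of KOH = 0.003705 x 56.11 = 0.2079 g.
% purity = 0.2079 / 2.3295 x 100 = 8.93%.

8.93%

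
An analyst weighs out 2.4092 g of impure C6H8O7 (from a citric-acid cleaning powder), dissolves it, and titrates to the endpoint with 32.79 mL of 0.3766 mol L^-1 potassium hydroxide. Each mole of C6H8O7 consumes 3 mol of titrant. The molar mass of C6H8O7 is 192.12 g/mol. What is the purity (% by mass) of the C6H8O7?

32.8%

n(KOH) = 0.3766 x 0.03279 = 0.01235 mol.
n(C6H8O7) = 0.01235 / 3 = 0.004116 mol.
mass of C6H8O7 = 0.004116 x 192.12 = 0.7908 g.
% purity = 0.7908 / 2.4092 x 100 = 32.8%.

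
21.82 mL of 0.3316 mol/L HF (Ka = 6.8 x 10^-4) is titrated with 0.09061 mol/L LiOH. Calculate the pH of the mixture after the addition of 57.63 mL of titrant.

3.58

Initial n(HF) = 0.3316 x 0.02182 = 0.007236 mol.
n(LiOH) added = 0.09061 x 0.05763 = 0.005222 mol, converting that many moles of HF to F-.
Remaining n(HF) = 0.002014 mol; n(F-) = 0.005222 mol.
By Henderson-Hasselbalch, pH = pKa + log([A^-]/[HA]) = 3.17 + log(0.005222/0.002014) = 3.17 + (+0.41) = 3.58.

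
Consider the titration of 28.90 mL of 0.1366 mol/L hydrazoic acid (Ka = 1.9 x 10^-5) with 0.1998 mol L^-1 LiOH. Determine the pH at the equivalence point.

8.82

n(HN3) = 0.1366 x 0.02890 = 0.003948 mol; V(LiOH) at equivalence = 0.003948/0.1998 = 0.01976 L.
At equivalence all the acid is converted to N3-; total volume = 0.02890 + 0.01976 = 0.04866 L, so [N3-] = 0.003948/0.04866 = 0.08113 M.
Kb = Kw/Ka = 1.0e-14 / 1.9 x 10^-5 = 5.26e-10.
[OH^-] = sqrt(Kb x [N3-]) = sqrt(5.26e-10 x 0.08113) = 6.53e-6 M.
pOH = 5.18, so pH = 14.00 - 5.18 = 8.82.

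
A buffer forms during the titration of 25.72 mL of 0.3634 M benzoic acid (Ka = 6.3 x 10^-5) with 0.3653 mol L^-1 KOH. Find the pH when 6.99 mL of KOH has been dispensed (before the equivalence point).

3.78

Initial n(C6H5COOH) = 0.3634 x 0.02572 = 0.009347 mol.
n(KOH) added = 0.3653 x 0.006990 = 0.002553 mol, converting that many moles of C6H5COOH to C6H5COO-.
Remaining n(C6H5COOH) = 0.006793 mol; n(C6H5COO-) = 0.002553 mol.
By Henderson-Hasselbalch, pH = pKa + log([A^-]/[HA]) = 4.20 + log(0.002553/0.006793) = 4.20 + (-0.42) = 3.78.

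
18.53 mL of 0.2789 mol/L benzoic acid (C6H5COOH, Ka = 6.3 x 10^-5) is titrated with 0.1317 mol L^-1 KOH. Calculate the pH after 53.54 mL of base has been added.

12.42

n(acid) = 0.2789 x 0.01853 = 0.005168 mol; n(KOH) added = 0.1317 x 0.05354 = 0.007051 mol.
Base is in excess by 0.007051 - 0.005168 = 0.001883 mol in a total volume of 0.07207 L.
[OH^-] = 0.001883/0.07207 = 0.02613 M, so pOH = 1.58 and pH = 14.00 - 1.58 = 12.42.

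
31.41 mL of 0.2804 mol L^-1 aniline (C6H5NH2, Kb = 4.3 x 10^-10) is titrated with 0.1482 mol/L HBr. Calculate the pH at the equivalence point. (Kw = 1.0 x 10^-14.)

n(C6H5NH2) = 0.2804 x 0.03141 = 0.008807 mol; V(HBr) at equivalence = 0.008807/0.1482 = 0.05943 L.
At equivalence the base is fully converted to C6H5NH3+; total volume = 0.09084 L, so [C6H5NH3+] = 0.008807/0.09084 = 0.09696 M.
Ka(C6H5NH3+) = Kw/Kb = 1.0e-14 / 4.3 x 10^-10 = 2.33e-5.
[H^+] = sqrt(Ka x [C6H5NH3+]) = sqrt(2.33e-5 x 0.09696) = 0.00150 M.
pH = -log(0.00150) = 2.82.

2.82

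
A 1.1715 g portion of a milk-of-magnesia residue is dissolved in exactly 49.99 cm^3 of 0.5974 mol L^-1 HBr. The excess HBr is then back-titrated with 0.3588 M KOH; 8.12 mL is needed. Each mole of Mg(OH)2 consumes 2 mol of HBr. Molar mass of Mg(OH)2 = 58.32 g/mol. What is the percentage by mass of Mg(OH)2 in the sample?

Total n(HBr) added = 0.5974 x 0.04999 = 0.02986 mol.
n(KOH) used = 0.3588 x 0.008120 = 0.002913 mol, which equals the excess n(HBr).
So n(HBr) consumed by the sample = 0.02986 - 0.002913 = 0.02695 mol.
n(Mg(OH)2) = 0.02695 / 2 = 0.01348 mol.
mass Mg(OH)2 = 0.01348 x 58.32 = 0.7859 g, so %Mg(OH)2 = 0.7859/1.1715 x 100 = 67.1%.

67.1%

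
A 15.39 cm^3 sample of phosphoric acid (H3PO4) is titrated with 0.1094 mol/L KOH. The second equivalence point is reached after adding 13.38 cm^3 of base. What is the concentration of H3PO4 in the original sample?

0.0476 M

n(KOH) = 0.1094 x 0.01338 = 0.001464 mol.
At the second equivalence point, 2 mol OH^- react per mol H3PO4, so n(H3PO4) = 0.001464 / 2 = 0.0007319 mol.
[H3PO4] = 0.0007319 / 0.01539 L = 0.0476 M.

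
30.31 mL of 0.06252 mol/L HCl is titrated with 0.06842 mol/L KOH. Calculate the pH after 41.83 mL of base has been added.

12.13

n(acid) = 0.06252 x 0.03031 = 0.001895 mol; n(KOH) added = 0.06842 x 0.04183 = 0.002862 mol.
Base is in excess by 0.002862 - 0.001895 = 0.0009670 mol in a total volume of 0.07214 L.
[OH^-] = 0.0009670/0.07214 = 0.01340 M, so pOH = 1.87 and pH = 14.00 - 1.87 = 12.13.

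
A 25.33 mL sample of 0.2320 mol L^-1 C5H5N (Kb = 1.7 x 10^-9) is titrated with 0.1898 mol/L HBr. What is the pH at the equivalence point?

3.11

n(C5H5N) = 0.2320 x 0.02533 = 0.005877 mol; V(HBr) at equivalence = 0.005877/0.1898 = 0.03096 L.
At equivalence the base is fully converted to C5H5NH+; total volume = 0.05629 L, so [C5H5NH+] = 0.005877/0.05629 = 0.1044 M.
Ka(C5H5NH+) = Kw/Kb = 1.0e-14 / 1.7 x 10^-9 = 5.88e-6.
[H^+] = sqrt(Ka x [C5H5NH+]) = sqrt(5.88e-6 x 0.1044) = 0.000784 M.
pH = -log(0.000784) = 3.11.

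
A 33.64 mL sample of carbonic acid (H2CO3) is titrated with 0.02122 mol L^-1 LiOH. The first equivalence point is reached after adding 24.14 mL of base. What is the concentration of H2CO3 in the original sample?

0.0152 M

n(LiOH) = 0.02122 x 0.02414 = 0.0005123 mol.
At the first equivalence point, 1 mol OH^- react per mol H2CO3, so n(H2CO3) = 0.0005123 / 1 = 0.0005123 mol.
[H2CO3] = 0.0005123 / 0.03364 L = 0.0152 M.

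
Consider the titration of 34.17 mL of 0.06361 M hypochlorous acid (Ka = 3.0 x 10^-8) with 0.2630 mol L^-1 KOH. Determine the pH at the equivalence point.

n(HClO) = 0.06361 x 0.03417 = 0.002174 mol; V(KOH) at equivalence = 0.002174/0.2630 = 0.008264 L.
At equivalence all the acid is converted to ClO-; total volume = 0.03417 + 0.008264 = 0.04243 L, so [ClO-] = 0.002174/0.04243 = 0.05122 M.
Kb = Kw/Ka = 1.0e-14 / 3.0 x 10^-8 = 3.33e-7.
[OH^-] = sqrt(Kb x [ClO-]) = sqrt(3.33e-7 x 0.05122) = 0.000131 M.
pOH = 3.88, so pH = 14.00 - 3.88 = 10.12.

10.12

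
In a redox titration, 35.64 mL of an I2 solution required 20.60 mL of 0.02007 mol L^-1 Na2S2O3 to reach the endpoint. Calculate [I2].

n(Na2S2O3) = 0.02007 x 0.02060 = 0.0004134 mol.
From the balanced equation, 2 mol Na2S2O3 reacts with 1 mol I2, so n(I2) = 0.0004134 x 1/2 = 0.0002067 mol.
[I2] = 0.0002067 / 0.03564 L = 0.00580 M.

0.00580 M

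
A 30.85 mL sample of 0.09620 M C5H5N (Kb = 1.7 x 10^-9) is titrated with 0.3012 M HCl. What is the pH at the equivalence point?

n(C5H5N) = 0.09620 x 0.03085 = 0.002968 mol; V(HCl) at equivalence = 0.002968/0.3012 = 0.009853 L.
At equivalence the base is fully converted to C5H5NH+; total volume = 0.04070 L, so [C5H5NH+] = 0.002968/0.04070 = 0.07291 M.
Ka(C5H5NH+) = Kw/Kb = 1.0e-14 / 1.7 x 10^-9 = 5.88e-6.
[H^+] = sqrt(Ka x [C5H5NH+]) = sqrt(5.88e-6 x 0.07291) = 0.000655 M.
pH = -log(0.000655) = 3.18.

3.18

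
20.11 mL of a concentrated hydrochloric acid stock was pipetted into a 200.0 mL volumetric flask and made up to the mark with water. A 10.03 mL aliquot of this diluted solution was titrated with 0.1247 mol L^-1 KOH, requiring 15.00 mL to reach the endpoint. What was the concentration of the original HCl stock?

1.85 M

n(KOH) = 0.1247 x 0.01500 = 0.001870 mol.
n(HCl) in the aliquot = 0.001870 mol.
[diluted HCl] = 0.001870 / 0.01003 = 0.1865 M.
Dilution factor = 200.0/20.11 = 9.945, so [stock] = 0.1865 x 9.945 = 1.85 M.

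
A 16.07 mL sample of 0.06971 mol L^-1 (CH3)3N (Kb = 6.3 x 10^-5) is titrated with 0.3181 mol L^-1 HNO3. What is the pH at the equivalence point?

n((CH3)3N) = 0.06971 x 0.01607 = 0.001120 mol; V(HNO3) at equivalence = 0.001120/0.3181 = 0.003522 L.
At equivalence the base is fully converted to (CH3)3NH+; total volume = 0.01959 L, so [(CH3)3NH+] = 0.001120/0.01959 = 0.05718 M.
Ka((CH3)3NH+) = Kw/Kb = 1.0e-14 / 6.3 x 10^-5 = 1.59e-10.
[H^+] = sqrt(Ka x [(CH3)3NH+]) = sqrt(1.59e-10 x 0.05718) = 3.01e-6 M.
pH = -log(3.01e-6) = 5.52.

5.52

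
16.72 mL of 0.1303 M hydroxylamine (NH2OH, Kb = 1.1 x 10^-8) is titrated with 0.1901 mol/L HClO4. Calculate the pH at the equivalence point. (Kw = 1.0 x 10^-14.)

3.58

n(NH2OH) = 0.1303 x 0.01672 = 0.002179 mol; V(HClO4) at equivalence = 0.002179/0.1901 = 0.01146 L.
At equivalence the base is fully converted to NH3OH+; total volume = 0.02818 L, so [NH3OH+] = 0.002179/0.02818 = 0.07731 M.
Ka(NH3OH+) = Kw/Kb = 1.0e-14 / 1.1 x 10^-8 = 9.09e-7.
[H^+] = sqrt(Ka x [NH3OH+]) = sqrt(9.09e-7 x 0.07731) = 0.000265 M.
pH = -log(0.000265) = 3.58.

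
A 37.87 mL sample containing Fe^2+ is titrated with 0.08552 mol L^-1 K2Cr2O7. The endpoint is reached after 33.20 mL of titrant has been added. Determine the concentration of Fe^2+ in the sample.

0.450 M

n(K2Cr2O7) = 0.08552 x 0.03320 = 0.002839 mol.
From the balanced equation, 1 mol K2Cr2O7 reacts with 6 mol Fe^2+, so n(Fe^2+) = 0.002839 x 6/1 = 0.01704 mol.
[Fe^2+] = 0.01704 / 0.03787 L = 0.450 M.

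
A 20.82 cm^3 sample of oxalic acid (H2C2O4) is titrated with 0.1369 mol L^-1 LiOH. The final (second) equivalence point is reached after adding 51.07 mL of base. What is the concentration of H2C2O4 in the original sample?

n(LiOH) = 0.1369 x 0.05107 = 0.006991 mol.
At the final (second) equivalence point, 2 mol OH^- react per mol H2C2O4, so n(H2C2O4) = 0.006991 / 2 = 0.003496 mol.
[H2C2O4] = 0.003496 / 0.02082 L = 0.168 M.

0.168 M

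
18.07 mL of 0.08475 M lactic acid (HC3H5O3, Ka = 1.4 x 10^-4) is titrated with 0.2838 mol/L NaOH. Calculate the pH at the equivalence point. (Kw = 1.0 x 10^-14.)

8.33

n(HC3H5O3) = 0.08475 x 0.01807 = 0.001531 mol; V(NaOH) at equivalence = 0.001531/0.2838 = 0.005396 L.
At equivalence all the acid is converted to C3H5O3-; total volume = 0.01807 + 0.005396 = 0.02347 L, so [C3H5O3-] = 0.001531/0.02347 = 0.06526 M.
Kb = Kw/Ka = 1.0e-14 / 1.4 x 10^-4 = 7.14e-11.
[OH^-] = sqrt(Kb x [C3H5O3-]) = sqrt(7.14e-11 x 0.06526) = 2.16e-6 M.
pOH = 5.67, so pH = 14.00 - 5.67 = 8.33.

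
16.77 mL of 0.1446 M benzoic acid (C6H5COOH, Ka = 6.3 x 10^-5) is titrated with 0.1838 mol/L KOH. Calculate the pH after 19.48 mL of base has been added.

12.50

n(acid) = 0.1446 x 0.01677 = 0.002425 mol; n(KOH) added = 0.1838 x 0.01948 = 0.003580 mol.
Base is in excess by 0.003580 - 0.002425 = 0.001155 mol in a total volume of 0.03625 L.
[OH^-] = 0.001155/0.03625 = 0.03188 M, so pOH = 1.50 and pH = 14.00 - 1.50 = 12.50.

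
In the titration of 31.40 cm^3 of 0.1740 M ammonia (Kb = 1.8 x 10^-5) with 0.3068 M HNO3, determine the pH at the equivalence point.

n(NH3) = 0.1740 x 0.03140 = 0.005464 mol; V(HNO3) at equivalence = 0.005464/0.3068 = 0.01781 L.
At equivalence the base is fully converted to NH4+; total volume = 0.04921 L, so [NH4+] = 0.005464/0.04921 = 0.1110 M.
Ka(NH4+) = Kw/Kb = 1.0e-14 / 1.8 x 10^-5 = 5.56e-10.
[H^+] = sqrt(Ka x [NH4+]) = sqrt(5.56e-10 x 0.1110) = 7.85e-6 M.
pH = -log(7.85e-6) = 5.10.

5.10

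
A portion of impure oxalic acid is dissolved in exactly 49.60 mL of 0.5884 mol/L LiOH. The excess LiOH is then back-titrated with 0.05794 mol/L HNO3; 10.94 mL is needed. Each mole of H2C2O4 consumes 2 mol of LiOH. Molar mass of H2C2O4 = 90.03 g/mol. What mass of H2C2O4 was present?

1.29 g

Total n(LiOH) added = 0.5884 x 0.04960 = 0.02918 mol.
n(HNO3) used = 0.05794 x 0.01094 = 0.0006339 mol, which equals the excess n(LiOH).
So n(LiOH) consumed by the sample = 0.02918 - 0.0006339 = 0.02855 mol.
n(H2C2O4) = 0.02855 / 2 = 0.01428 mol.
mass = 0.01428 mol x 90.03 g/mol = 1.29 g.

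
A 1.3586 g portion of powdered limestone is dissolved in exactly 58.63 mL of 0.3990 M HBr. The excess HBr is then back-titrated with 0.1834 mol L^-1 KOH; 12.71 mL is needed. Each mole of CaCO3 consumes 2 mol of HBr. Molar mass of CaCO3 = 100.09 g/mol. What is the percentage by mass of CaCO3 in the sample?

77.6%

Total n(HBr) added = 0.3990 x 0.05863 = 0.02339 mol.
n(KOH) used = 0.1834 x 0.01271 = 0.002331 mol, which equals the excess n(HBr).
So n(HBr) consumed by the sample = 0.02339 - 0.002331 = 0.02106 mol.
n(CaCO3) = 0.02106 / 2 = 0.01053 mol.
mass CaCO3 = 0.01053 x 100.09 = 1.054 g, so %CaCO3 = 1.054/1.3586 x 100 = 77.6%.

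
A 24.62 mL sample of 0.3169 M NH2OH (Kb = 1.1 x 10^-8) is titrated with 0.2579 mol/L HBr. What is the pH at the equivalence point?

n(NH2OH) = 0.3169 x 0.02462 = 0.007802 mol; V(HBr) at equivalence = 0.007802/0.2579 = 0.03025 L.
At equivalence the base is fully converted to NH3OH+; total volume = 0.05487 L, so [NH3OH+] = 0.007802/0.05487 = 0.1422 M.
Ka(NH3OH+) = Kw/Kb = 1.0e-14 / 1.1 x 10^-8 = 9.09e-7.
[H^+] = sqrt(Ka x [NH3OH+]) = sqrt(9.09e-7 x 0.1422) = 0.000360 M.
pH = -log(0.000360) = 3.44.

3.44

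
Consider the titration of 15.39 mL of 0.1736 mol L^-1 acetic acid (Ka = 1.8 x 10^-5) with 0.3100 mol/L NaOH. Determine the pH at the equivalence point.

n(CH3COOH) = 0.1736 x 0.01539 = 0.002672 mol; V(NaOH) at equivalence = 0.002672/0.3100 = 0.008618 L.
At equivalence all the acid is converted to CH3COO-; total volume = 0.01539 + 0.008618 = 0.02401 L, so [CH3COO-] = 0.002672/0.02401 = 0.1113 M.
Kb = Kw/Ka = 1.0e-14 / 1.8 x 10^-5 = 5.56e-10.
[OH^-] = sqrt(Kb x [CH3COO-]) = sqrt(5.56e-10 x 0.1113) = 7.86e-6 M.
pOH = 5.10, so pH = 14.00 - 5.10 = 8.90.

8.90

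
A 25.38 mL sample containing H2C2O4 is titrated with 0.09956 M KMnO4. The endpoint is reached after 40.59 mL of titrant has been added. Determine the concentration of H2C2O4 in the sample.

n(KMnO4) = 0.09956 x 0.04059 = 0.004041 mol.
From the balanced equation, 2 mol KMnO4 reacts with 5 mol H2C2O4, so n(H2C2O4) = 0.004041 x 5/2 = 0.01010 mol.
[H2C2O4] = 0.01010 / 0.02538 L = 0.398 M.

0.398 M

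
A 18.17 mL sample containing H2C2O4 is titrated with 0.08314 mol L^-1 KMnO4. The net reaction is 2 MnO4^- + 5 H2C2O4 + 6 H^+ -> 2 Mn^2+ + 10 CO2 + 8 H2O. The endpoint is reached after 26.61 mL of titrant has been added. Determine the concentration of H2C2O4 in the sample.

0.304 M

n(KMnO4) = 0.08314 x 0.02661 = 0.002212 mol.
From the balanced equation, 2 mol KMnO4 reacts with 5 mol H2C2O4, so n(H2C2O4) = 0.002212 x 5/2 = 0.005531 mol.
[H2C2O4] = 0.005531 / 0.01817 L = 0.304 M.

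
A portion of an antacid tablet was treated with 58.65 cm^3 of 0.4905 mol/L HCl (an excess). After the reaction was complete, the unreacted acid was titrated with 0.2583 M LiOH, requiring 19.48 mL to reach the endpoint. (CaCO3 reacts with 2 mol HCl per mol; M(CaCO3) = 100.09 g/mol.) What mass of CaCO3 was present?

1.19 g

Total n(HCl) added = 0.4905 x 0.05865 = 0.02877 mol.
n(LiOH) used = 0.2583 x 0.01948 = 0.005032 mol, which equals the excess n(HCl).
So n(HCl) consumed by the sample = 0.02877 - 0.005032 = 0.02374 mol.
n(CaCO3) = 0.02374 / 2 = 0.01187 mol.
mass = 0.01187 mol x 100.09 g/mol = 1.19 g.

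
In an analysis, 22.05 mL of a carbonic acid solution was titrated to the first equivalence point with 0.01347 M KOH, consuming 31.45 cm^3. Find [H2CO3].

n(KOH) = 0.01347 x 0.03145 = 0.0004236 mol.
At the first equivalence point, 1 mol OH^- react per mol H2CO3, so n(H2CO3) = 0.0004236 / 1 = 0.0004236 mol.
[H2CO3] = 0.0004236 / 0.02205 L = 0.0192 M.

0.0192 M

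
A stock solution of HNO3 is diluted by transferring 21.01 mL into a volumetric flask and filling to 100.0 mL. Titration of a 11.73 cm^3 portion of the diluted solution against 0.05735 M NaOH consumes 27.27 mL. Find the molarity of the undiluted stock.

n(NaOH) = 0.05735 x 0.02727 = 0.001564 mol.
n(HNO3) in the aliquot = 0.001564 mol.
[diluted HNO3] = 0.001564 / 0.01173 = 0.1333 M.
Dilution factor = 100.0/21.01 = 4.760, so [stock] = 0.1333 x 4.760 = 0.635 M.

0.635 M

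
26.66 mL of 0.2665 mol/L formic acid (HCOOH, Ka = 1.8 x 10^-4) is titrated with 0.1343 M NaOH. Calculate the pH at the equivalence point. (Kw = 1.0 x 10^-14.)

8.35

n(HCOOH) = 0.2665 x 0.02666 = 0.007105 mol; V(NaOH) at equivalence = 0.007105/0.1343 = 0.05290 L.
At equivalence all the acid is converted to HCOO-; total volume = 0.02666 + 0.05290 = 0.07956 L, so [HCOO-] = 0.007105/0.07956 = 0.08930 M.
Kb = Kw/Ka = 1.0e-14 / 1.8 x 10^-4 = 5.56e-11.
[OH^-] = sqrt(Kb x [HCOO-]) = sqrt(5.56e-11 x 0.08930) = 2.23e-6 M.
pOH = 5.65, so pH = 14.00 - 5.65 = 8.35.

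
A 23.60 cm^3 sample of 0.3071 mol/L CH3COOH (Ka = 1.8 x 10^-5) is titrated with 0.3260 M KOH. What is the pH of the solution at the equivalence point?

8.97

n(CH3COOH) = 0.3071 x 0.02360 = 0.007248 mol; V(KOH) at equivalence = 0.007248/0.3260 = 0.02223 L.
At equivalence all the acid is converted to CH3COO-; total volume = 0.02360 + 0.02223 = 0.04583 L, so [CH3COO-] = 0.007248/0.04583 = 0.1581 M.
Kb = Kw/Ka = 1.0e-14 / 1.8 x 10^-5 = 5.56e-10.
[OH^-] = sqrt(Kb x [CH3COO-]) = sqrt(5.56e-10 x 0.1581) = 9.37e-6 M.
pOH = 5.03, so pH = 14.00 - 5.03 = 8.97.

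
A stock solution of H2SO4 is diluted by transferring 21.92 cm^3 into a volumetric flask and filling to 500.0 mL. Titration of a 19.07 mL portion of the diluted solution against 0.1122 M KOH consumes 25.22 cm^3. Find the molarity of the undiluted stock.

n(KOH) = 0.1122 x 0.02522 = 0.002830 mol.
n(H2SO4) in the aliquot = 0.002830 x 1/2 = 0.001415 mol.
[diluted H2SO4] = 0.001415 / 0.01907 = 0.07419 M.
Dilution factor = 500.0/21.92 = 22.81, so [stock] = 0.07419 x 22.81 = 1.69 M.

1.69 M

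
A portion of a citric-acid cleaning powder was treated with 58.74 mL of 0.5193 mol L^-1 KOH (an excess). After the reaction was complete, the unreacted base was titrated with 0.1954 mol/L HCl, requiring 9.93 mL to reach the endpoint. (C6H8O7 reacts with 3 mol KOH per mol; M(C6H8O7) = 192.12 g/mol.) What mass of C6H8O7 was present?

1.83 g

Total n(KOH) added = 0.5193 x 0.05874 = 0.03050 mol.
n(HCl) used = 0.1954 x 0.009930 = 0.001940 mol, which equals the excess n(KOH).
So n(KOH) consumed by the sample = 0.03050 - 0.001940 = 0.02856 mol.
n(C6H8O7) = 0.02856 / 3 = 0.009521 mol.
mass = 0.009521 mol x 192.12 g/mol = 1.83 g.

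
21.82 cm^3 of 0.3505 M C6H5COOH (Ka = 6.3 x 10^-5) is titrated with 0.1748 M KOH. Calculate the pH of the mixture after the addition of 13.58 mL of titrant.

3.85

Initial n(C6H5COOH) = 0.3505 x 0.02182 = 0.007648 mol.
n(KOH) added = 0.1748 x 0.01358 = 0.002374 mol, converting that many moles of C6H5COOH to C6H5COO-.
Remaining n(C6H5COOH) = 0.005274 mol; n(C6H5COO-) = 0.002374 mol.
By Henderson-Hasselbalch, pH = pKa + log([A^-]/[HA]) = 4.20 + log(0.002374/0.005274) = 4.20 + (-0.35) = 3.85.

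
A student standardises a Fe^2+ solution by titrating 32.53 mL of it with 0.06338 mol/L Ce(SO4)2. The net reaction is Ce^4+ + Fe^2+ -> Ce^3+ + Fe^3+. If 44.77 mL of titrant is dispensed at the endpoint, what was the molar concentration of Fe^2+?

0.0872 M

n(Ce(SO4)2) = 0.06338 x 0.04477 = 0.002838 mol.
From the balanced equation, 1 mol Ce(SO4)2 reacts with 1 mol Fe^2+, so n(Fe^2+) = 0.002838 x 1/1 = 0.002838 mol.
[Fe^2+] = 0.002838 / 0.03253 L = 0.0872 M.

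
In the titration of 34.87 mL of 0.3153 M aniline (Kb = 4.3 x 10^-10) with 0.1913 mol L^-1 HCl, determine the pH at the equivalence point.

2.78

n(C6H5NH2) = 0.3153 x 0.03487 = 0.01099 mol; V(HCl) at equivalence = 0.01099/0.1913 = 0.05747 L.
At equivalence the base is fully converted to C6H5NH3+; total volume = 0.09234 L, so [C6H5NH3+] = 0.01099/0.09234 = 0.1191 M.
Ka(C6H5NH3+) = Kw/Kb = 1.0e-14 / 4.3 x 10^-10 = 2.33e-5.
[H^+] = sqrt(Ka x [C6H5NH3+]) = sqrt(2.33e-5 x 0.1191) = 0.00166 M.
pH = -log(0.00166) = 2.78.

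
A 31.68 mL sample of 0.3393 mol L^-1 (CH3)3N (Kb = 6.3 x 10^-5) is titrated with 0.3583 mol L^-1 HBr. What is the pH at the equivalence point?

5.28

n((CH3)3N) = 0.3393 x 0.03168 = 0.01075 mol; V(HBr) at equivalence = 0.01075/0.3583 = 0.03000 L.
At equivalence the base is fully converted to (CH3)3NH+; total volume = 0.06168 L, so [(CH3)3NH+] = 0.01075/0.06168 = 0.1743 M.
Ka((CH3)3NH+) = Kw/Kb = 1.0e-14 / 6.3 x 10^-5 = 1.59e-10.
[H^+] = sqrt(Ka x [(CH3)3NH+]) = sqrt(1.59e-10 x 0.1743) = 5.26e-6 M.
pH = -log(5.26e-6) = 5.28.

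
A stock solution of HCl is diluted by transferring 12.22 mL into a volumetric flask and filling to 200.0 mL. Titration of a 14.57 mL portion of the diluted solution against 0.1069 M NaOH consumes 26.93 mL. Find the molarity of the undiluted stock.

n(NaOH) = 0.1069 x 0.02693 = 0.002879 mol.
n(HCl) in the aliquot = 0.002879 mol.
[diluted HCl] = 0.002879 / 0.01457 = 0.1976 M.
Dilution factor = 200.0/12.22 = 16.37, so [stock] = 0.1976 x 16.37 = 3.23 M.

3.23 M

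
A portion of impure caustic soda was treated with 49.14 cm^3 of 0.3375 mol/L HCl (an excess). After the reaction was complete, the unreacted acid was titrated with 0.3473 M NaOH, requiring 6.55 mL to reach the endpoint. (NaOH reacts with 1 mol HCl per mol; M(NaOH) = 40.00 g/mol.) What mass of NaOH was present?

0.572 g

Total n(HCl) added = 0.3375 x 0.04914 = 0.01658 mol.
n(NaOH) used = 0.3473 x 0.006550 = 0.002275 mol, which equals the excess n(HCl).
So n(HCl) consumed by the sample = 0.01658 - 0.002275 = 0.01431 mol.
n(NaOH) = 0.01431 / 1 = 0.01431 mol.
mass = 0.01431 mol x 40.00 g/mol = 0.572 g.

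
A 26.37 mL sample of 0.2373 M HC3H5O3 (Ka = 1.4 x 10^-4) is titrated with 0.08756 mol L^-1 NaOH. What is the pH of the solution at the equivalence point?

8.33

n(HC3H5O3) = 0.2373 x 0.02637 = 0.006258 mol; V(NaOH) at equivalence = 0.006258/0.08756 = 0.07147 L.
At equivalence all the acid is converted to C3H5O3-; total volume = 0.02637 + 0.07147 = 0.09784 L, so [C3H5O3-] = 0.006258/0.09784 = 0.06396 M.
Kb = Kw/Ka = 1.0e-14 / 1.4 x 10^-4 = 7.14e-11.
[OH^-] = sqrt(Kb x [C3H5O3-]) = sqrt(7.14e-11 x 0.06396) = 2.14e-6 M.
pOH = 5.67, so pH = 14.00 - 5.67 = 8.33.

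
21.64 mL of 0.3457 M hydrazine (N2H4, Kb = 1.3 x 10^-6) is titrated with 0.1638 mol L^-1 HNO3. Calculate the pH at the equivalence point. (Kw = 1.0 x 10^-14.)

4.53

n(N2H4) = 0.3457 x 0.02164 = 0.007481 mol; V(HNO3) at equivalence = 0.007481/0.1638 = 0.04567 L.
At equivalence the base is fully converted to N2H5+; total volume = 0.06731 L, so [N2H5+] = 0.007481/0.06731 = 0.1111 M.
Ka(N2H5+) = Kw/Kb = 1.0e-14 / 1.3 x 10^-6 = 7.69e-9.
[H^+] = sqrt(Ka x [N2H5+]) = sqrt(7.69e-9 x 0.1111) = 2.92e-5 M.
pH = -log(2.92e-5) = 4.53.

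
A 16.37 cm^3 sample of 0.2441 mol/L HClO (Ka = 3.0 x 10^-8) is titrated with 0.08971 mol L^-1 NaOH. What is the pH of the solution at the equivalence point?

10.17

n(HClO) = 0.2441 x 0.01637 = 0.003996 mol; V(NaOH) at equivalence = 0.003996/0.08971 = 0.04454 L.
At equivalence all the acid is converted to ClO-; total volume = 0.01637 + 0.04454 = 0.06091 L, so [ClO-] = 0.003996/0.06091 = 0.06560 M.
Kb = Kw/Ka = 1.0e-14 / 3.0 x 10^-8 = 3.33e-7.
[OH^-] = sqrt(Kb x [ClO-]) = sqrt(3.33e-7 x 0.06560) = 0.000148 M.
pOH = 3.83, so pH = 14.00 - 3.83 = 10.17.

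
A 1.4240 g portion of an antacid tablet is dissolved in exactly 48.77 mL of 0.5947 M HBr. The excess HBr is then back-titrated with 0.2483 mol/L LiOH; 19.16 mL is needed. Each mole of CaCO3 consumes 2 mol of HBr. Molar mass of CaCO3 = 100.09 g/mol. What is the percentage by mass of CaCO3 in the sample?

Total n(HBr) added = 0.5947 x 0.04877 = 0.02900 mol.
n(LiOH) used = 0.2483 x 0.01916 = 0.004757 mol, which equals the excess n(HBr).
So n(HBr) consumed by the sample = 0.02900 - 0.004757 = 0.02425 mol.
n(CaCO3) = 0.02425 / 2 = 0.01212 mol.
mass CaCO3 = 0.01212 x 100.09 = 1.213 g, so %CaCO3 = 1.213/1.4240 x 100 = 85.2%.

85.2%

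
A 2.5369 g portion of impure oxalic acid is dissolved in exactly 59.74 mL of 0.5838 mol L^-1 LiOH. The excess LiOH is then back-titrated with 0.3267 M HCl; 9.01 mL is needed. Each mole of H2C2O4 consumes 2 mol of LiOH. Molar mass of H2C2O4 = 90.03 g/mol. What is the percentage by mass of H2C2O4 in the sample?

Total n(LiOH) added = 0.5838 x 0.05974 = 0.03488 mol.
n(HCl) used = 0.3267 x 0.009010 = 0.002944 mol, which equals the excess n(LiOH).
So n(LiOH) consumed by the sample = 0.03488 - 0.002944 = 0.03193 mol.
n(H2C2O4) = 0.03193 / 2 = 0.01597 mol.
mass H2C2O4 = 0.01597 x 90.03 = 1.437 g, so %H2C2O4 = 1.437/2.5369 x 100 = 56.7%.

56.7%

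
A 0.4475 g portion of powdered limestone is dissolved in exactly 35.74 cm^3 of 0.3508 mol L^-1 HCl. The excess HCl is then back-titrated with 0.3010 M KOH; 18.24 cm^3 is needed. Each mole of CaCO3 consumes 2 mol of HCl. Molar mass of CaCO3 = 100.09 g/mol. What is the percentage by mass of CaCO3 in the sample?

78.8%

Total n(HCl) added = 0.3508 x 0.03574 = 0.01254 mol.
n(KOH) used = 0.3010 x 0.01824 = 0.005490 mol, which equals the excess n(HCl).
So n(HCl) consumed by the sample = 0.01254 - 0.005490 = 0.007047 mol.
n(CaCO3) = 0.007047 / 2 = 0.003524 mol.
mass CaCO3 = 0.003524 x 100.09 = 0.3527 g, so %CaCO3 = 0.3527/0.4475 x 100 = 78.8%.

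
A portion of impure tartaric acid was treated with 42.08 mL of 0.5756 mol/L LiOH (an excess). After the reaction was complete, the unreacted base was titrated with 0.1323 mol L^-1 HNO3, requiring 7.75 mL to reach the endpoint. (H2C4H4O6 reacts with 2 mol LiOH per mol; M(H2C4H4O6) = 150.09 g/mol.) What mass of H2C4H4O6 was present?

Total n(LiOH) added = 0.5756 x 0.04208 = 0.02422 mol.
n(HNO3) used = 0.1323 x 0.007750 = 0.001025 mol, which equals the excess n(LiOH).
So n(LiOH) consumed by the sample = 0.02422 - 0.001025 = 0.02320 mol.
n(H2C4H4O6) = 0.02320 / 2 = 0.01160 mol.
mass = 0.01160 mol x 150.09 g/mol = 1.74 g.

1.74 g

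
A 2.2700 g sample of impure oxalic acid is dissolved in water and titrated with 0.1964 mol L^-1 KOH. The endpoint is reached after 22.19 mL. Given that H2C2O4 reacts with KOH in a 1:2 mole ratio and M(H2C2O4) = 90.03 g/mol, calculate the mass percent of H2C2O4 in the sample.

n(KOH) = 0.1964 x 0.02219 = 0.004358 mol.
n(H2C2O4) = 0.004358 / 2 = 0.002179 mol.
mass of H2C2O4 = 0.002179 x 90.03 = 0.1962 g.
% purity = 0.1962 / 2.2700 x 100 = 8.64%.

8.64%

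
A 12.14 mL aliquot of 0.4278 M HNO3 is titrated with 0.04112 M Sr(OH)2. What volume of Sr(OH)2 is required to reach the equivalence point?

n(HNO3) = 0.4278 mol/L x 0.01214 L = 0.005193 mol.
The neutralisation is 2 HNO3 : 1 Sr(OH)2, so n(Sr(OH)2) = 0.005193 x 1/2 = 0.002597 mol.
V(Sr(OH)2) = 0.002597 / 0.04112 = 0.06315 L = 63.2 mL.

63.2 mL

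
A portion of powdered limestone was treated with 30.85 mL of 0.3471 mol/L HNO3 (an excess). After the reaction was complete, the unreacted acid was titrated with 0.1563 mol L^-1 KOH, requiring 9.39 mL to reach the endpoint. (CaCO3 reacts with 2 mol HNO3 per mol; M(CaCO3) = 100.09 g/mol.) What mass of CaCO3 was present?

0.462 g

Total n(HNO3) added = 0.3471 x 0.03085 = 0.01071 mol.
n(KOH) used = 0.1563 x 0.009390 = 0.001468 mol, which equals the excess n(HNO3).
So n(HNO3) consumed by the sample = 0.01071 - 0.001468 = 0.009240 mol.
n(CaCO3) = 0.009240 / 2 = 0.004620 mol.
mass = 0.004620 mol x 100.09 g/mol = 0.462 g.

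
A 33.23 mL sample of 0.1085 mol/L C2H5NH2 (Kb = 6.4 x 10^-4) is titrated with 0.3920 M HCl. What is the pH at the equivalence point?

5.94

n(C2H5NH2) = 0.1085 x 0.03323 = 0.003605 mol; V(HCl) at equivalence = 0.003605/0.3920 = 0.009198 L.
At equivalence the base is fully converted to C2H5NH3+; total volume = 0.04243 L, so [C2H5NH3+] = 0.003605/0.04243 = 0.08498 M.
Ka(C2H5NH3+) = Kw/Kb = 1.0e-14 / 6.4 x 10^-4 = 1.56e-11.
[H^+] = sqrt(Ka x [C2H5NH3+]) = sqrt(1.56e-11 x 0.08498) = 1.15e-6 M.
pH = -log(1.15e-6) = 5.94.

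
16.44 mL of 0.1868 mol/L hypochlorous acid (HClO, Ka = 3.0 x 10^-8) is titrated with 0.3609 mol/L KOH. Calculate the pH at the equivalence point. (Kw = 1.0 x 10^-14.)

n(HClO) = 0.1868 x 0.01644 = 0.003071 mol; V(KOH) at equivalence = 0.003071/0.3609 = 0.008509 L.
At equivalence all the acid is converted to ClO-; total volume = 0.01644 + 0.008509 = 0.02495 L, so [ClO-] = 0.003071/0.02495 = 0.1231 M.
Kb = Kw/Ka = 1.0e-14 / 3.0 x 10^-8 = 3.33e-7.
[OH^-] = sqrt(Kb x [ClO-]) = sqrt(3.33e-7 x 0.1231) = 0.000203 M.
pOH = 3.69, so pH = 14.00 - 3.69 = 10.31.

10.31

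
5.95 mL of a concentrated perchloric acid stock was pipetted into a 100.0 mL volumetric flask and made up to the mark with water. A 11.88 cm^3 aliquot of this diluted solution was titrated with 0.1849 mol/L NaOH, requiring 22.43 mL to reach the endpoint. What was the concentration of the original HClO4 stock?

5.87 M

n(NaOH) = 0.1849 x 0.02243 = 0.004147 mol.
n(HClO4) in the aliquot = 0.004147 mol.
[diluted HClO4] = 0.004147 / 0.01188 = 0.3491 M.
Dilution factor = 100.0/5.950 = 16.81, so [stock] = 0.3491 x 16.81 = 5.87 M.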